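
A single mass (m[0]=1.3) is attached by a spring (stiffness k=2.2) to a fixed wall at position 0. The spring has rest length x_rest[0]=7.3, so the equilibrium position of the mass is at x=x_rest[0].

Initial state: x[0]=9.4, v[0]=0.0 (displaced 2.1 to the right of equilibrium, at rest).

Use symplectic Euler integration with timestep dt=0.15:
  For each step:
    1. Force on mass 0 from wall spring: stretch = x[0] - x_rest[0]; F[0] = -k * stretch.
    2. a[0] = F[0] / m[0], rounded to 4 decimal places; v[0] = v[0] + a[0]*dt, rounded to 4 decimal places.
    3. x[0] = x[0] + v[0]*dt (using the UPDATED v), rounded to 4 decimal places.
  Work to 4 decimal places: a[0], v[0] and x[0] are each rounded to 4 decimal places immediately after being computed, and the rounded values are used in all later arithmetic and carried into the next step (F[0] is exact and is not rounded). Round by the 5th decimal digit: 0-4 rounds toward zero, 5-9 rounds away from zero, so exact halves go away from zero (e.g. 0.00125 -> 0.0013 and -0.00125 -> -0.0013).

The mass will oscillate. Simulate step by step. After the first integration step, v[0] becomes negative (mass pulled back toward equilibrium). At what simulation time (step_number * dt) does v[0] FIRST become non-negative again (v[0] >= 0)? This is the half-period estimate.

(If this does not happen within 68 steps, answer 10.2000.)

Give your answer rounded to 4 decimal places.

Answer: 2.5500

Derivation:
Step 0: x=[9.4000] v=[0.0000]
Step 1: x=[9.3200] v=[-0.5331]
Step 2: x=[9.1631] v=[-1.0459]
Step 3: x=[8.9353] v=[-1.5188]
Step 4: x=[8.6452] v=[-1.9339]
Step 5: x=[8.3039] v=[-2.2754]
Step 6: x=[7.9244] v=[-2.5302]
Step 7: x=[7.5211] v=[-2.6887]
Step 8: x=[7.1094] v=[-2.7448]
Step 9: x=[6.7049] v=[-2.6964]
Step 10: x=[6.3231] v=[-2.5453]
Step 11: x=[5.9785] v=[-2.2973]
Step 12: x=[5.6842] v=[-1.9618]
Step 13: x=[5.4515] v=[-1.5516]
Step 14: x=[5.2891] v=[-1.0824]
Step 15: x=[5.2033] v=[-0.5719]
Step 16: x=[5.1973] v=[-0.0397]
Step 17: x=[5.2714] v=[0.4941]
First v>=0 after going negative at step 17, time=2.5500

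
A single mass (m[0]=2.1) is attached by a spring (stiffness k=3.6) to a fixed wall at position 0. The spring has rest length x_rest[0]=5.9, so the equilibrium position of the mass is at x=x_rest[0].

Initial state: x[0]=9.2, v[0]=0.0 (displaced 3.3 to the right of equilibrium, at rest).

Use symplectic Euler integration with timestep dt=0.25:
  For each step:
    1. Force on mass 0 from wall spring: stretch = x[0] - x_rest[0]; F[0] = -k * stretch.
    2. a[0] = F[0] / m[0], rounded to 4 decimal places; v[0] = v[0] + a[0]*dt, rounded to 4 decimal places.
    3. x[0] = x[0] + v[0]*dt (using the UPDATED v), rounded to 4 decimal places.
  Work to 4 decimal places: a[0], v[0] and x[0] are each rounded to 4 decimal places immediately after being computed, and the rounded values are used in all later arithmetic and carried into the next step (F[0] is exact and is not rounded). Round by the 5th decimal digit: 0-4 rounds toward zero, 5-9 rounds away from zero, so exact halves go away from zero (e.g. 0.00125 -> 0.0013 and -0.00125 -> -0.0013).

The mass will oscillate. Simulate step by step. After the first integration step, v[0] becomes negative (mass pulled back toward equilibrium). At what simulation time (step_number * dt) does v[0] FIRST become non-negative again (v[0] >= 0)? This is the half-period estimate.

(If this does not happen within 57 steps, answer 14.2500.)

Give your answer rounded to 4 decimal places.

Answer: 2.5000

Derivation:
Step 0: x=[9.2000] v=[0.0000]
Step 1: x=[8.8464] v=[-1.4143]
Step 2: x=[8.1771] v=[-2.6771]
Step 3: x=[7.2639] v=[-3.6530]
Step 4: x=[6.2045] v=[-4.2375]
Step 5: x=[5.1125] v=[-4.3680]
Step 6: x=[4.1049] v=[-4.0305]
Step 7: x=[3.2896] v=[-3.2612]
Step 8: x=[2.7540] v=[-2.1425]
Step 9: x=[2.5555] v=[-0.7942]
Step 10: x=[2.7153] v=[0.6392]
First v>=0 after going negative at step 10, time=2.5000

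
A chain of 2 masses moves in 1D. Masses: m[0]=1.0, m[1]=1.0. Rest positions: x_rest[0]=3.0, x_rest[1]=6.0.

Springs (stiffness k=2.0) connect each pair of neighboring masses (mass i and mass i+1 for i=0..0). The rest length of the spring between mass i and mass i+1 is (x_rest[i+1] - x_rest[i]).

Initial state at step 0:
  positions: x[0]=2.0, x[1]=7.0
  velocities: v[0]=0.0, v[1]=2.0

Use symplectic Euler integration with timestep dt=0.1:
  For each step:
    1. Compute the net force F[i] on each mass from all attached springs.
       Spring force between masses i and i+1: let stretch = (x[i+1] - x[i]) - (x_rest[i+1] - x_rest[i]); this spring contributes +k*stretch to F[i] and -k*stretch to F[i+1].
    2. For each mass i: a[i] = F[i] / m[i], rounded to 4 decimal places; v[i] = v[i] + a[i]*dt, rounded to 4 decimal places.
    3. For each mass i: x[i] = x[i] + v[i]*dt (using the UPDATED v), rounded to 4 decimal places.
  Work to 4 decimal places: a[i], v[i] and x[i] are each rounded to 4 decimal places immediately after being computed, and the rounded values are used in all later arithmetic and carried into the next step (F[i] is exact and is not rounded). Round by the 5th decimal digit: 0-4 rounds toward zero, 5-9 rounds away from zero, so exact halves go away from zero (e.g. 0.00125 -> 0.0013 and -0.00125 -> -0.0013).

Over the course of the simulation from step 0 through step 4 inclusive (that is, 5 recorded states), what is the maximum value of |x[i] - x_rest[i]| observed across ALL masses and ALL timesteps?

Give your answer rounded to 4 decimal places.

Step 0: x=[2.0000 7.0000] v=[0.0000 2.0000]
Step 1: x=[2.0400 7.1600] v=[0.4000 1.6000]
Step 2: x=[2.1224 7.2776] v=[0.8240 1.1760]
Step 3: x=[2.2479 7.3521] v=[1.2550 0.7450]
Step 4: x=[2.4155 7.3845] v=[1.6758 0.3242]
Max displacement = 1.3845

Answer: 1.3845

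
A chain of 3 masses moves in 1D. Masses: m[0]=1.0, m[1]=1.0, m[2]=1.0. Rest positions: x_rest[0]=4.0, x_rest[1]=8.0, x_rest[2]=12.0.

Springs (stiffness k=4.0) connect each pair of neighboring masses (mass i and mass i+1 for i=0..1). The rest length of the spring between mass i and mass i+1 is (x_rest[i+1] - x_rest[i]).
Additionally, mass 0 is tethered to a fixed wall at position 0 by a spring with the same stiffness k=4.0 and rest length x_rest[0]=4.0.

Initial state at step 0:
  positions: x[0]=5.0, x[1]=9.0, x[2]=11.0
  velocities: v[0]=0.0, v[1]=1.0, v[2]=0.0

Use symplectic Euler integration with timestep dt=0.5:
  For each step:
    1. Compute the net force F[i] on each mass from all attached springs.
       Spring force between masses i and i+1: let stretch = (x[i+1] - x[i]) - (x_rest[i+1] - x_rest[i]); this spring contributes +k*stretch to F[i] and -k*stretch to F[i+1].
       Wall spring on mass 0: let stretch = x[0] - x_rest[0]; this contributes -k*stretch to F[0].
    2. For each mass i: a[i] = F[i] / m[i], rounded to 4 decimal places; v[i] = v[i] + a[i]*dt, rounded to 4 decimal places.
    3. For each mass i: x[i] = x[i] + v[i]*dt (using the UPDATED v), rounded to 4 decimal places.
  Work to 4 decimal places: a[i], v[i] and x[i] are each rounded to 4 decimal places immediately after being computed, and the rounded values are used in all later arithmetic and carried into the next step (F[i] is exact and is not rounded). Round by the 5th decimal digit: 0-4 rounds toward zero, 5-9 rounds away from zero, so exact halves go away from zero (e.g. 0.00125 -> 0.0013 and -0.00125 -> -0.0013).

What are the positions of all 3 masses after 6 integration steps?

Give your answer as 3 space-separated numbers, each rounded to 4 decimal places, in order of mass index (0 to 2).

Answer: 3.0000 7.5000 13.0000

Derivation:
Step 0: x=[5.0000 9.0000 11.0000] v=[0.0000 1.0000 0.0000]
Step 1: x=[4.0000 7.5000 13.0000] v=[-2.0000 -3.0000 4.0000]
Step 2: x=[2.5000 8.0000 13.5000] v=[-3.0000 1.0000 1.0000]
Step 3: x=[4.0000 8.5000 12.5000] v=[3.0000 1.0000 -2.0000]
Step 4: x=[6.0000 8.5000 11.5000] v=[4.0000 0.0000 -2.0000]
Step 5: x=[4.5000 9.0000 11.5000] v=[-3.0000 1.0000 0.0000]
Step 6: x=[3.0000 7.5000 13.0000] v=[-3.0000 -3.0000 3.0000]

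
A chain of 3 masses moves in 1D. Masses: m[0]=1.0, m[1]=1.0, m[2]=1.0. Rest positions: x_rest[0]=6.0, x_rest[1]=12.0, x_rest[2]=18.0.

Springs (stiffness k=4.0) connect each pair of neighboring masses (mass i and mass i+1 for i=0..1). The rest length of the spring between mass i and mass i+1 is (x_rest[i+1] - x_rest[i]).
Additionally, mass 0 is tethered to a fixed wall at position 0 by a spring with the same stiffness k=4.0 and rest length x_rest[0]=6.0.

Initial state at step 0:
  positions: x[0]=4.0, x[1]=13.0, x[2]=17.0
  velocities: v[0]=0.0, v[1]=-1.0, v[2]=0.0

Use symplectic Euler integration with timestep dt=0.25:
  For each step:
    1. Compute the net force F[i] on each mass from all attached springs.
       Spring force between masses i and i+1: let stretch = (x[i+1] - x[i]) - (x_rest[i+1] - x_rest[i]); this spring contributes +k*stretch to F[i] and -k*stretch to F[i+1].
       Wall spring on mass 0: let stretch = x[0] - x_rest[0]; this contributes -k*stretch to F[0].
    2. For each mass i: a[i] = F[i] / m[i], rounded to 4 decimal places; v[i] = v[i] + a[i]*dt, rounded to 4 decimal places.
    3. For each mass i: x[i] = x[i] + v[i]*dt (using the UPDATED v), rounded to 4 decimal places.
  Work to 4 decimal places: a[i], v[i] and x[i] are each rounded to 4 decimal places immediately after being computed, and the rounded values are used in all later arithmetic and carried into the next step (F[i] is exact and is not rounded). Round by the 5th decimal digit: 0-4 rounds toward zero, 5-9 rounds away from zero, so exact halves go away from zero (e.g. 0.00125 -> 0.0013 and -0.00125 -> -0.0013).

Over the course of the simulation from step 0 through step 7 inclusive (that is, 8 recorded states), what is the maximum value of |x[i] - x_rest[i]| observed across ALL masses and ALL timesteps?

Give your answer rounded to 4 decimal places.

Step 0: x=[4.0000 13.0000 17.0000] v=[0.0000 -1.0000 0.0000]
Step 1: x=[5.2500 11.5000 17.5000] v=[5.0000 -6.0000 2.0000]
Step 2: x=[6.7500 9.9375 18.0000] v=[6.0000 -6.2500 2.0000]
Step 3: x=[7.3594 9.5938 17.9844] v=[2.4375 -1.3750 -0.0625]
Step 4: x=[6.6875 10.7891 17.3711] v=[-2.6875 4.7812 -2.4531]
Step 5: x=[5.3692 12.6045 16.6123] v=[-5.2734 7.2616 -3.0351]
Step 6: x=[4.5174 13.6130 16.3516] v=[-3.4073 4.0341 -1.0429]
Step 7: x=[4.8101 13.0323 16.9062] v=[1.1709 -2.3229 2.2185]
Max displacement = 2.4062

Answer: 2.4062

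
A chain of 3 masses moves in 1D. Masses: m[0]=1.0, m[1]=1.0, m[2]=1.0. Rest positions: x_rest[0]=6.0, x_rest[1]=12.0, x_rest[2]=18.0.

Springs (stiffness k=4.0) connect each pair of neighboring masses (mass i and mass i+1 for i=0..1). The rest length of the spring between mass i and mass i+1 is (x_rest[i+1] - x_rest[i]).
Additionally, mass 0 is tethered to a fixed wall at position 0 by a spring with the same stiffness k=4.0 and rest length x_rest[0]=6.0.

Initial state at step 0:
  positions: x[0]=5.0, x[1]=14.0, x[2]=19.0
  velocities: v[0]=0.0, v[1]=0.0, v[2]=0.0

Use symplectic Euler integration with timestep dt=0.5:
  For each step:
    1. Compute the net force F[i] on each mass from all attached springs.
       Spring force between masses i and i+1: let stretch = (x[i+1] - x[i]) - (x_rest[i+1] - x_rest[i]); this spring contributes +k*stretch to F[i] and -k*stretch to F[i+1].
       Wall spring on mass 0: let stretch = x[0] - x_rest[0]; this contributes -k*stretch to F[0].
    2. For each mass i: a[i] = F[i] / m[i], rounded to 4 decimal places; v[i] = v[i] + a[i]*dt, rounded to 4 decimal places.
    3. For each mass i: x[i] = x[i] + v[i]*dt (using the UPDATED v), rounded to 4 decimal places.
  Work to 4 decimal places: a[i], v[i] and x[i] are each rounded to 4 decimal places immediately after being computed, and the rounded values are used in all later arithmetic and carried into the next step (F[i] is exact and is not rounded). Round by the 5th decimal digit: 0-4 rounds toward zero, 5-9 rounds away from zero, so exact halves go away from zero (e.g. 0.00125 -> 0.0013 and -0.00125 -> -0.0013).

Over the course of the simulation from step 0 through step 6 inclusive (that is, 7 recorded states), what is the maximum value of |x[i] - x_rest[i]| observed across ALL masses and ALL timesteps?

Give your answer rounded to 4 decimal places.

Answer: 3.0000

Derivation:
Step 0: x=[5.0000 14.0000 19.0000] v=[0.0000 0.0000 0.0000]
Step 1: x=[9.0000 10.0000 20.0000] v=[8.0000 -8.0000 2.0000]
Step 2: x=[5.0000 15.0000 17.0000] v=[-8.0000 10.0000 -6.0000]
Step 3: x=[6.0000 12.0000 18.0000] v=[2.0000 -6.0000 2.0000]
Step 4: x=[7.0000 9.0000 19.0000] v=[2.0000 -6.0000 2.0000]
Step 5: x=[3.0000 14.0000 16.0000] v=[-8.0000 10.0000 -6.0000]
Step 6: x=[7.0000 10.0000 17.0000] v=[8.0000 -8.0000 2.0000]
Max displacement = 3.0000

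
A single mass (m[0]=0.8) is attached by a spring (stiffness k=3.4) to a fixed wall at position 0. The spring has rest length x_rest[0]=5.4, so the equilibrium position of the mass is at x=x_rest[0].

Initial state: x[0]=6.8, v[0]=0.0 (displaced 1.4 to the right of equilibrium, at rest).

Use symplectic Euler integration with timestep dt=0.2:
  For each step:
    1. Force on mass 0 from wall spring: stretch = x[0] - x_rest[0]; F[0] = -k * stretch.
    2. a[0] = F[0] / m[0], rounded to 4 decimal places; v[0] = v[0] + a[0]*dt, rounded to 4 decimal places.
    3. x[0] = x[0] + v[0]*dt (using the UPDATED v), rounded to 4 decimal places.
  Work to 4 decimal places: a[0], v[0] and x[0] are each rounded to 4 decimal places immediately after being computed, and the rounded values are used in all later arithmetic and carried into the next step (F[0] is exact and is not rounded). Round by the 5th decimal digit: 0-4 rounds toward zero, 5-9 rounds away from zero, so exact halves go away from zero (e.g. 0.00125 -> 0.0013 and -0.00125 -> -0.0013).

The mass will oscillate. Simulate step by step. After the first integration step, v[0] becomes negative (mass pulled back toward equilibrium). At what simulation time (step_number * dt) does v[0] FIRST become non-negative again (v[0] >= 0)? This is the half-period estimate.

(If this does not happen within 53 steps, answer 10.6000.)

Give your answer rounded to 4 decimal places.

Step 0: x=[6.8000] v=[0.0000]
Step 1: x=[6.5620] v=[-1.1900]
Step 2: x=[6.1265] v=[-2.1777]
Step 3: x=[5.5675] v=[-2.7952]
Step 4: x=[4.9800] v=[-2.9376]
Step 5: x=[4.4639] v=[-2.5806]
Step 6: x=[4.1069] v=[-1.7849]
Step 7: x=[3.9697] v=[-0.6858]
Step 8: x=[4.0757] v=[0.5300]
First v>=0 after going negative at step 8, time=1.6000

Answer: 1.6000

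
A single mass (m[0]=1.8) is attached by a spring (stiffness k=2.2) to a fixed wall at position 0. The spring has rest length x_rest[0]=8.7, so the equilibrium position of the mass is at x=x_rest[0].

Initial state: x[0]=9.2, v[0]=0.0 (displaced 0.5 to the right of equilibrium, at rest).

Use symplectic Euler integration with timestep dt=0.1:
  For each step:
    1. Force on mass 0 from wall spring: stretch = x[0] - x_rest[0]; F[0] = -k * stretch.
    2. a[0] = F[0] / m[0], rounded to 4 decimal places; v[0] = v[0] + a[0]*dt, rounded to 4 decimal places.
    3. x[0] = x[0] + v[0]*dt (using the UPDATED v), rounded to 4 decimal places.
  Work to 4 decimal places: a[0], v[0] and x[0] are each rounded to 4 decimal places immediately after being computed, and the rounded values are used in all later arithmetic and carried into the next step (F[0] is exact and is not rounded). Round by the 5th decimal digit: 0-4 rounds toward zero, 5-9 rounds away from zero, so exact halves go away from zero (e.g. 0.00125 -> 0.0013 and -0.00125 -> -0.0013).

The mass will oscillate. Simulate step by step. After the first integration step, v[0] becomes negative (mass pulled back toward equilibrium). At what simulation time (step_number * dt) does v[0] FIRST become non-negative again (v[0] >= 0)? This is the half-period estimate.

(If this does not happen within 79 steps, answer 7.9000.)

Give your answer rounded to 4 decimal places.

Step 0: x=[9.2000] v=[0.0000]
Step 1: x=[9.1939] v=[-0.0611]
Step 2: x=[9.1818] v=[-0.1215]
Step 3: x=[9.1638] v=[-0.1804]
Step 4: x=[9.1401] v=[-0.2371]
Step 5: x=[9.1110] v=[-0.2909]
Step 6: x=[9.0769] v=[-0.3411]
Step 7: x=[9.0382] v=[-0.3872]
Step 8: x=[8.9954] v=[-0.4285]
Step 9: x=[8.9489] v=[-0.4646]
Step 10: x=[8.8994] v=[-0.4950]
Step 11: x=[8.8475] v=[-0.5194]
Step 12: x=[8.7938] v=[-0.5374]
Step 13: x=[8.7389] v=[-0.5489]
Step 14: x=[8.6835] v=[-0.5537]
Step 15: x=[8.6283] v=[-0.5517]
Step 16: x=[8.5740] v=[-0.5429]
Step 17: x=[8.5213] v=[-0.5275]
Step 18: x=[8.4707] v=[-0.5057]
Step 19: x=[8.4229] v=[-0.4777]
Step 20: x=[8.3785] v=[-0.4438]
Step 21: x=[8.3381] v=[-0.4045]
Step 22: x=[8.3021] v=[-0.3603]
Step 23: x=[8.2709] v=[-0.3117]
Step 24: x=[8.2450] v=[-0.2593]
Step 25: x=[8.2246] v=[-0.2037]
Step 26: x=[8.2100] v=[-0.1456]
Step 27: x=[8.2014] v=[-0.0857]
Step 28: x=[8.1989] v=[-0.0248]
Step 29: x=[8.2026] v=[0.0365]
First v>=0 after going negative at step 29, time=2.9000

Answer: 2.9000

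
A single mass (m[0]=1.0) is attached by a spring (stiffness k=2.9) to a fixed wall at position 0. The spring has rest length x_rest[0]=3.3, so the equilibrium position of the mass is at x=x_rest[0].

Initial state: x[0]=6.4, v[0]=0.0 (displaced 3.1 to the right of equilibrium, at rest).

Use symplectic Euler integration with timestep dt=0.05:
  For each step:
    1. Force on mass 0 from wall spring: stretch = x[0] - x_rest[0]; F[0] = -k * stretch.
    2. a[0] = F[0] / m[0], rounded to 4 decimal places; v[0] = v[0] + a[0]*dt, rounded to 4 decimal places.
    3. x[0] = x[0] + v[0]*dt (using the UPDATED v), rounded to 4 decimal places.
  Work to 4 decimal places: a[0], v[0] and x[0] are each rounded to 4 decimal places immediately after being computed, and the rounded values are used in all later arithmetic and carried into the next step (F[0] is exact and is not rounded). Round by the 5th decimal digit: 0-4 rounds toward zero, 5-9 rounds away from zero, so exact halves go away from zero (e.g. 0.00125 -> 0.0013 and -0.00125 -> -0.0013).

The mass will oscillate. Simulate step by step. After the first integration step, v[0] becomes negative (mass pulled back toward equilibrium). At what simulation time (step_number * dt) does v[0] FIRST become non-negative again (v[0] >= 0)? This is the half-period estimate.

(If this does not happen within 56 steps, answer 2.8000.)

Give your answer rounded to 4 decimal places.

Step 0: x=[6.4000] v=[0.0000]
Step 1: x=[6.3775] v=[-0.4495]
Step 2: x=[6.3327] v=[-0.8957]
Step 3: x=[6.2659] v=[-1.3354]
Step 4: x=[6.1776] v=[-1.7655]
Step 5: x=[6.0685] v=[-2.1828]
Step 6: x=[5.9393] v=[-2.5842]
Step 7: x=[5.7910] v=[-2.9669]
Step 8: x=[5.6246] v=[-3.3281]
Step 9: x=[5.4413] v=[-3.6652]
Step 10: x=[5.2425] v=[-3.9757]
Step 11: x=[5.0296] v=[-4.2574]
Step 12: x=[4.8042] v=[-4.5082]
Step 13: x=[4.5679] v=[-4.7263]
Step 14: x=[4.3224] v=[-4.9101]
Step 15: x=[4.0695] v=[-5.0584]
Step 16: x=[3.8110] v=[-5.1700]
Step 17: x=[3.5488] v=[-5.2441]
Step 18: x=[3.2848] v=[-5.2802]
Step 19: x=[3.0209] v=[-5.2780]
Step 20: x=[2.7590] v=[-5.2375]
Step 21: x=[2.5010] v=[-5.1591]
Step 22: x=[2.2488] v=[-5.0432]
Step 23: x=[2.0043] v=[-4.8908]
Step 24: x=[1.7692] v=[-4.7029]
Step 25: x=[1.5452] v=[-4.4809]
Step 26: x=[1.3339] v=[-4.2265]
Step 27: x=[1.1368] v=[-3.9414]
Step 28: x=[0.9554] v=[-3.6277]
Step 29: x=[0.7910] v=[-3.2877]
Step 30: x=[0.6448] v=[-2.9239]
Step 31: x=[0.5179] v=[-2.5389]
Step 32: x=[0.4111] v=[-2.1355]
Step 33: x=[0.3253] v=[-1.7166]
Step 34: x=[0.2610] v=[-1.2853]
Step 35: x=[0.2188] v=[-0.8446]
Step 36: x=[0.1989] v=[-0.3978]
Step 37: x=[0.2015] v=[0.0519]
First v>=0 after going negative at step 37, time=1.8500

Answer: 1.8500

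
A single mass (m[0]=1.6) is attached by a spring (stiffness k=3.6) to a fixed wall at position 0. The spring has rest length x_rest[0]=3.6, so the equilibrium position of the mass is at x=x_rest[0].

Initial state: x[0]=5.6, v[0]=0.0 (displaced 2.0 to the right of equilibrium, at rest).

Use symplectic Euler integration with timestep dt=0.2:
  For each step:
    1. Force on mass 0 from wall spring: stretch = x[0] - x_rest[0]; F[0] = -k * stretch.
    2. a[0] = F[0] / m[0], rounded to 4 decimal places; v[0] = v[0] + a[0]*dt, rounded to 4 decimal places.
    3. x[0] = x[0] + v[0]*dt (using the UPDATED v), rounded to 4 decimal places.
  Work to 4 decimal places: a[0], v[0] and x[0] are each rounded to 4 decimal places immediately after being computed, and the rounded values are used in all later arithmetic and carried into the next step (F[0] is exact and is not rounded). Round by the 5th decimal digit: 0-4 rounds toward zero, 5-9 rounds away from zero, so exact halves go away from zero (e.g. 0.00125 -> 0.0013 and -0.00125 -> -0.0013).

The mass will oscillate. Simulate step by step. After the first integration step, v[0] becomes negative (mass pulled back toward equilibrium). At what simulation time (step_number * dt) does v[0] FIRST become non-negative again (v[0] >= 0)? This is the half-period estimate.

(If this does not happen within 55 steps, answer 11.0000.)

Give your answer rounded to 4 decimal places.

Step 0: x=[5.6000] v=[0.0000]
Step 1: x=[5.4200] v=[-0.9000]
Step 2: x=[5.0762] v=[-1.7190]
Step 3: x=[4.5995] v=[-2.3833]
Step 4: x=[4.0329] v=[-2.8331]
Step 5: x=[3.4273] v=[-3.0279]
Step 6: x=[2.8373] v=[-2.9502]
Step 7: x=[2.3159] v=[-2.6070]
Step 8: x=[1.9101] v=[-2.0292]
Step 9: x=[1.6564] v=[-1.2687]
Step 10: x=[1.5776] v=[-0.3941]
Step 11: x=[1.6808] v=[0.5160]
First v>=0 after going negative at step 11, time=2.2000

Answer: 2.2000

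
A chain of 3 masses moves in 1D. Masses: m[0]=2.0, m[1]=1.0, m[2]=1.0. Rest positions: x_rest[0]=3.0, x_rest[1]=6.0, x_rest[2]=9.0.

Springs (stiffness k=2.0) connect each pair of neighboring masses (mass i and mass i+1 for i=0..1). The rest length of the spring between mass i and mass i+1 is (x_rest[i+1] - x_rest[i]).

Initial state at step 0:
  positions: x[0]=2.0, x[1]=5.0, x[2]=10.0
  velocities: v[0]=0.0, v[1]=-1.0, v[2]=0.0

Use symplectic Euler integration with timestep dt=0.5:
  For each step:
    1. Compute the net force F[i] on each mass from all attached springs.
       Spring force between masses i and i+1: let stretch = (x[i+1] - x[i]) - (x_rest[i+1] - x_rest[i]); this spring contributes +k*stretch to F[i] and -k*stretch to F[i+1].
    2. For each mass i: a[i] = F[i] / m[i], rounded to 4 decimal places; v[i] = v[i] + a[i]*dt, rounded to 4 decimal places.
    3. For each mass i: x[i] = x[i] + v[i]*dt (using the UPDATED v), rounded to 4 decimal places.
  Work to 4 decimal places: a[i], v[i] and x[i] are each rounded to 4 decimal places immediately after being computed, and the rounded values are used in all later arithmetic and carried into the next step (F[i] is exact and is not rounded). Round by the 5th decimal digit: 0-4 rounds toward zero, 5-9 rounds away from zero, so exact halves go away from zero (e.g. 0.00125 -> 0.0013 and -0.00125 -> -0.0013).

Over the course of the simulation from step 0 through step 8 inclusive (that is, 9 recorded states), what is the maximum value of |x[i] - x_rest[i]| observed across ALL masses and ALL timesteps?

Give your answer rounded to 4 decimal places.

Answer: 2.2225

Derivation:
Step 0: x=[2.0000 5.0000 10.0000] v=[0.0000 -1.0000 0.0000]
Step 1: x=[2.0000 5.5000 9.0000] v=[0.0000 1.0000 -2.0000]
Step 2: x=[2.1250 6.0000 7.7500] v=[0.2500 1.0000 -2.5000]
Step 3: x=[2.4688 5.4375 7.1250] v=[0.6875 -1.1250 -1.2500]
Step 4: x=[2.8048 4.2344 7.1563] v=[0.6719 -2.4062 0.0625]
Step 5: x=[2.7482 3.7775 7.2266] v=[-0.1133 -0.9139 0.1406]
Step 6: x=[2.1989 4.5305 7.0724] v=[-1.0987 1.5059 -0.3085]
Step 7: x=[1.4825 5.3886 7.1472] v=[-1.4329 1.7162 0.1496]
Step 8: x=[0.9926 5.1730 7.8427] v=[-0.9799 -0.4313 1.3910]
Max displacement = 2.2225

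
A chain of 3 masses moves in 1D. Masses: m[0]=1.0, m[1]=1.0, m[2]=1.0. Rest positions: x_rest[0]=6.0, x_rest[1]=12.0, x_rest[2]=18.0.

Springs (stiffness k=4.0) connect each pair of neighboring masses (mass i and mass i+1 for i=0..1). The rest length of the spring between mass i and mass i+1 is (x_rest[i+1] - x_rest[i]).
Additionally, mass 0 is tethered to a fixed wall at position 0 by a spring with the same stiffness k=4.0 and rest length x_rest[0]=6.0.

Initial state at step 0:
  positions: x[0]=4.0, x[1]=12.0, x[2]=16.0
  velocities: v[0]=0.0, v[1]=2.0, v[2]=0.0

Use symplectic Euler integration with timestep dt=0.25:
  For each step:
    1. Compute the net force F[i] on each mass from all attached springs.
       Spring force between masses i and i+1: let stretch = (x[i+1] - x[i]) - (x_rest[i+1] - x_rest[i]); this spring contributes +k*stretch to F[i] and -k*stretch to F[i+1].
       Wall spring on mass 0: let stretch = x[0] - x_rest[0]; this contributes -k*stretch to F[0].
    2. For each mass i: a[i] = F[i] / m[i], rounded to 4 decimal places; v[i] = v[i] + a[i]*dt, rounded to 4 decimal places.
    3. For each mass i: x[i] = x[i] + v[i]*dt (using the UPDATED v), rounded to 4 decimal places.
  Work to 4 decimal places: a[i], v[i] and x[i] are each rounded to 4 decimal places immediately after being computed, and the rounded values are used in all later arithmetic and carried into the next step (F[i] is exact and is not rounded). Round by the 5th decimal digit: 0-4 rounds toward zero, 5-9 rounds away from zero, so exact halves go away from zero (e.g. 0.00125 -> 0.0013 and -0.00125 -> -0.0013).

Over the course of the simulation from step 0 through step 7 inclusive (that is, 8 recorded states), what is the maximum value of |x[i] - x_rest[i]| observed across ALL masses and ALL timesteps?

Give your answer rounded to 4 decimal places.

Step 0: x=[4.0000 12.0000 16.0000] v=[0.0000 2.0000 0.0000]
Step 1: x=[5.0000 11.5000 16.5000] v=[4.0000 -2.0000 2.0000]
Step 2: x=[6.3750 10.6250 17.2500] v=[5.5000 -3.5000 3.0000]
Step 3: x=[7.2188 10.3438 17.8438] v=[3.3750 -1.1250 2.3750]
Step 4: x=[7.0391 11.1563 18.0626] v=[-0.7188 3.2500 0.8750]
Step 5: x=[6.1289 12.6661 18.0548] v=[-3.6407 6.0391 -0.0313]
Step 6: x=[5.3208 13.8888 18.1998] v=[-3.2324 4.8906 0.5800]
Step 7: x=[5.3245 14.0472 18.7671] v=[0.0148 0.6336 2.2690]
Max displacement = 2.0472

Answer: 2.0472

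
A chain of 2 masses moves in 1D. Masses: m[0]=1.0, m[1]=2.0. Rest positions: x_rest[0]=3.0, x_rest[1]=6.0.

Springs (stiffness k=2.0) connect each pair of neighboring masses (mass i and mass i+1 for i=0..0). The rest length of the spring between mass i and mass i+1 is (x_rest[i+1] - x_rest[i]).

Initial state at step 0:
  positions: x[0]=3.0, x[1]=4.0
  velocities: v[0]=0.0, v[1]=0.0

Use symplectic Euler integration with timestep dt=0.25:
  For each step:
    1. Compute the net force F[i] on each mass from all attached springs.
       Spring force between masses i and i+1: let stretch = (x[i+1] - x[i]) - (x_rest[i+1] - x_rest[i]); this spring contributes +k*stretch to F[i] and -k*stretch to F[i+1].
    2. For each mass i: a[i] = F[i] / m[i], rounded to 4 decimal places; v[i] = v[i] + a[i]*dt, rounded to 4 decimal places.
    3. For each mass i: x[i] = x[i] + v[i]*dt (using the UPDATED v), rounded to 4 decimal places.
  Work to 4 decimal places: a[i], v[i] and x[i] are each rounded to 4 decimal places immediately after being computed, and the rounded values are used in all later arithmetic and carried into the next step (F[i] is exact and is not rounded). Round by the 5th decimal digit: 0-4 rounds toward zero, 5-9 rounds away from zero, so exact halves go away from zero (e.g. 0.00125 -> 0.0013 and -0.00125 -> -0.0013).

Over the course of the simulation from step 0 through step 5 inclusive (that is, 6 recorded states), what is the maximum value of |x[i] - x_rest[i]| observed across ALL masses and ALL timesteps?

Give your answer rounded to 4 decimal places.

Step 0: x=[3.0000 4.0000] v=[0.0000 0.0000]
Step 1: x=[2.7500 4.1250] v=[-1.0000 0.5000]
Step 2: x=[2.2969 4.3516] v=[-1.8125 0.9063]
Step 3: x=[1.7256 4.6373] v=[-2.2852 1.1426]
Step 4: x=[1.1433 4.9285] v=[-2.3294 1.1647]
Step 5: x=[0.6591 5.1706] v=[-1.9368 0.9684]
Max displacement = 2.3409

Answer: 2.3409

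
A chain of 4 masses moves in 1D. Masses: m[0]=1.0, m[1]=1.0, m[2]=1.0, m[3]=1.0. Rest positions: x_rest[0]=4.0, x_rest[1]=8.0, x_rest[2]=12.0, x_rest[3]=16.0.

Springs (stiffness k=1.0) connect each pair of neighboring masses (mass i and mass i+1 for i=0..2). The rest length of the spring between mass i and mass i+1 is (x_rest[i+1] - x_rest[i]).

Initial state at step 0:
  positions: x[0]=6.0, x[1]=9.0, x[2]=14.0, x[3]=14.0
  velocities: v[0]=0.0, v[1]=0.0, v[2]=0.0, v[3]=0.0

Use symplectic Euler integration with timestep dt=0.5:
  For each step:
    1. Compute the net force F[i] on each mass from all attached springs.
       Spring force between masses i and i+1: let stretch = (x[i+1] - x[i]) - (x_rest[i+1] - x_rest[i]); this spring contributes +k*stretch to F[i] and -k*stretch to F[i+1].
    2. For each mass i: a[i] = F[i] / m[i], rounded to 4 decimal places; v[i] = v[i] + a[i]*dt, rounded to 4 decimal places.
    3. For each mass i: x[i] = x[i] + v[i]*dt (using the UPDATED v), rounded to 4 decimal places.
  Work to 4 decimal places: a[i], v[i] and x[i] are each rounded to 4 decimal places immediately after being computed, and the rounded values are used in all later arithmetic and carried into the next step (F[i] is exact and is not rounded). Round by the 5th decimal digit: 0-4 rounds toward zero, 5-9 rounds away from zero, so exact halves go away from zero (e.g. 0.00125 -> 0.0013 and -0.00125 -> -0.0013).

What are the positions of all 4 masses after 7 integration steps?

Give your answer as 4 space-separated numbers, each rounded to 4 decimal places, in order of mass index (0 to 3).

Answer: 3.0401 7.8713 14.6718 17.4169

Derivation:
Step 0: x=[6.0000 9.0000 14.0000 14.0000] v=[0.0000 0.0000 0.0000 0.0000]
Step 1: x=[5.7500 9.5000 12.7500 15.0000] v=[-0.5000 1.0000 -2.5000 2.0000]
Step 2: x=[5.4375 9.8750 11.2500 16.4375] v=[-0.6250 0.7500 -3.0000 2.8750]
Step 3: x=[5.2344 9.4844 10.7031 17.5782] v=[-0.4063 -0.7813 -1.0938 2.2813]
Step 4: x=[5.0938 8.3359 11.5703 18.0001] v=[-0.2813 -2.2970 1.7344 0.8438]
Step 5: x=[4.7637 7.1855 13.2364 17.8146] v=[-0.6603 -2.3009 3.3321 -0.3711]
Step 6: x=[4.0390 6.9423 14.5343 17.4845] v=[-1.4494 -0.4864 2.5958 -0.6602]
Step 7: x=[3.0401 7.8713 14.6718 17.4169] v=[-1.9978 1.8580 0.2749 -0.1353]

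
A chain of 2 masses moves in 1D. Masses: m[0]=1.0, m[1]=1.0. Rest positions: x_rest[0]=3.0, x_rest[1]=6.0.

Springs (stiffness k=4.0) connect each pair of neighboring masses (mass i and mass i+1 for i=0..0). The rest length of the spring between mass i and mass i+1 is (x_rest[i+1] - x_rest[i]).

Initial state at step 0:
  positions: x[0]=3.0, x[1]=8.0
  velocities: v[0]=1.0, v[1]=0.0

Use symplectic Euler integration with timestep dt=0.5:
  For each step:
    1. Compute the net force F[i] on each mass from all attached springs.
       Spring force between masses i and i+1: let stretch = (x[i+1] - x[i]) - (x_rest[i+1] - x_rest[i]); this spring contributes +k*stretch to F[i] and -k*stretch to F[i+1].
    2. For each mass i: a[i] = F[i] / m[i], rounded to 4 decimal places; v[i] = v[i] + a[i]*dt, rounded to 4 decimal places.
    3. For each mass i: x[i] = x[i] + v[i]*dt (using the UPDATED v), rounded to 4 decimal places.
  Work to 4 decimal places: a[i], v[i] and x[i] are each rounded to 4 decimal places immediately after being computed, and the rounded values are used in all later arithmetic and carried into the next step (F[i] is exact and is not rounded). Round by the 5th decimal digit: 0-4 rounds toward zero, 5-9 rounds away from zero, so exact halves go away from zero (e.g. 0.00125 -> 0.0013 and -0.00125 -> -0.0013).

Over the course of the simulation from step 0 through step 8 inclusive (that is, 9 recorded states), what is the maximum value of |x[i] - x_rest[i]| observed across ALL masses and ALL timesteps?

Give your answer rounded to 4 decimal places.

Step 0: x=[3.0000 8.0000] v=[1.0000 0.0000]
Step 1: x=[5.5000 6.0000] v=[5.0000 -4.0000]
Step 2: x=[5.5000 6.5000] v=[0.0000 1.0000]
Step 3: x=[3.5000 9.0000] v=[-4.0000 5.0000]
Step 4: x=[4.0000 9.0000] v=[1.0000 0.0000]
Step 5: x=[6.5000 7.0000] v=[5.0000 -4.0000]
Step 6: x=[6.5000 7.5000] v=[0.0000 1.0000]
Step 7: x=[4.5000 10.0000] v=[-4.0000 5.0000]
Step 8: x=[5.0000 10.0000] v=[1.0000 0.0000]
Max displacement = 4.0000

Answer: 4.0000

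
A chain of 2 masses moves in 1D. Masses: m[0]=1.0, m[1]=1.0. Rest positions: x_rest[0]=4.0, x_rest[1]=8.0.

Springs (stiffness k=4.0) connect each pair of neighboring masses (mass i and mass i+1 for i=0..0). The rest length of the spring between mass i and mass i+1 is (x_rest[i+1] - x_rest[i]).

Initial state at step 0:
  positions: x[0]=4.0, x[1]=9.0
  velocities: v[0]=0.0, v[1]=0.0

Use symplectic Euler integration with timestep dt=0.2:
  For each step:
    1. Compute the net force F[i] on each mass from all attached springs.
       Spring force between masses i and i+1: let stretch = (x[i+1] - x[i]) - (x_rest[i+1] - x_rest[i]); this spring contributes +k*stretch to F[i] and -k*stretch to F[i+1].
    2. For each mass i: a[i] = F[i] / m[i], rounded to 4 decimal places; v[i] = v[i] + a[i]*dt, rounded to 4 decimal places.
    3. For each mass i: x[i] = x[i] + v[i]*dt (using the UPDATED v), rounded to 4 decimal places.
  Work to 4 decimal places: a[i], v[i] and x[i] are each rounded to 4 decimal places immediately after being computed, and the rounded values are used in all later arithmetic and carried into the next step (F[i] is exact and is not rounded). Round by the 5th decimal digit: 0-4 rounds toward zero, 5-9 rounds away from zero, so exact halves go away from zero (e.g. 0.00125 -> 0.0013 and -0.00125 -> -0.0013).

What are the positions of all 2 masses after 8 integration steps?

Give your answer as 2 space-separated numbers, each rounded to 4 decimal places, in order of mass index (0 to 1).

Answer: 4.4156 8.5844

Derivation:
Step 0: x=[4.0000 9.0000] v=[0.0000 0.0000]
Step 1: x=[4.1600 8.8400] v=[0.8000 -0.8000]
Step 2: x=[4.4288 8.5712] v=[1.3440 -1.3440]
Step 3: x=[4.7204 8.2796] v=[1.4579 -1.4579]
Step 4: x=[4.9415 8.0585] v=[1.1053 -1.1053]
Step 5: x=[5.0213 7.9787] v=[0.3989 -0.3989]
Step 6: x=[4.9343 8.0657] v=[-0.4352 0.4352]
Step 7: x=[4.7083 8.2917] v=[-1.1301 1.1301]
Step 8: x=[4.4156 8.5844] v=[-1.4634 1.4634]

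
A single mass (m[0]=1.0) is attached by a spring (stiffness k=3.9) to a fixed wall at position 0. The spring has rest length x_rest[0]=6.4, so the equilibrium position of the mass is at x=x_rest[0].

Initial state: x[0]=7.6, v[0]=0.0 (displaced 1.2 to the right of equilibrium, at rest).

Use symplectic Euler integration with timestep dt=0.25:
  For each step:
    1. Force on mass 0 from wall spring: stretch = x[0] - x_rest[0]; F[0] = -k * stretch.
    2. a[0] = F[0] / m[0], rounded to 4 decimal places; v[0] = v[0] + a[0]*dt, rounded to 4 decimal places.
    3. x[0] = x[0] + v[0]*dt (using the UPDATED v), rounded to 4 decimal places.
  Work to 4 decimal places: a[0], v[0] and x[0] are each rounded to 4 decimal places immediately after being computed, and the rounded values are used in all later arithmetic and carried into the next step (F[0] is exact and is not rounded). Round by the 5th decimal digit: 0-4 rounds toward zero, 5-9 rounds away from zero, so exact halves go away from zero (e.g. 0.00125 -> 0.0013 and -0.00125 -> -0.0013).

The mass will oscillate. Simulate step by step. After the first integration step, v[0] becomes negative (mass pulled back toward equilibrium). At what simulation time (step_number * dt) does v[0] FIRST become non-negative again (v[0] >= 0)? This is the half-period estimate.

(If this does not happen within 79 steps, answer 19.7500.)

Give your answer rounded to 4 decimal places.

Answer: 1.7500

Derivation:
Step 0: x=[7.6000] v=[0.0000]
Step 1: x=[7.3075] v=[-1.1700]
Step 2: x=[6.7938] v=[-2.0548]
Step 3: x=[6.1841] v=[-2.4388]
Step 4: x=[5.6270] v=[-2.2283]
Step 5: x=[5.2584] v=[-1.4746]
Step 6: x=[5.1680] v=[-0.3616]
Step 7: x=[5.3779] v=[0.8396]
First v>=0 after going negative at step 7, time=1.7500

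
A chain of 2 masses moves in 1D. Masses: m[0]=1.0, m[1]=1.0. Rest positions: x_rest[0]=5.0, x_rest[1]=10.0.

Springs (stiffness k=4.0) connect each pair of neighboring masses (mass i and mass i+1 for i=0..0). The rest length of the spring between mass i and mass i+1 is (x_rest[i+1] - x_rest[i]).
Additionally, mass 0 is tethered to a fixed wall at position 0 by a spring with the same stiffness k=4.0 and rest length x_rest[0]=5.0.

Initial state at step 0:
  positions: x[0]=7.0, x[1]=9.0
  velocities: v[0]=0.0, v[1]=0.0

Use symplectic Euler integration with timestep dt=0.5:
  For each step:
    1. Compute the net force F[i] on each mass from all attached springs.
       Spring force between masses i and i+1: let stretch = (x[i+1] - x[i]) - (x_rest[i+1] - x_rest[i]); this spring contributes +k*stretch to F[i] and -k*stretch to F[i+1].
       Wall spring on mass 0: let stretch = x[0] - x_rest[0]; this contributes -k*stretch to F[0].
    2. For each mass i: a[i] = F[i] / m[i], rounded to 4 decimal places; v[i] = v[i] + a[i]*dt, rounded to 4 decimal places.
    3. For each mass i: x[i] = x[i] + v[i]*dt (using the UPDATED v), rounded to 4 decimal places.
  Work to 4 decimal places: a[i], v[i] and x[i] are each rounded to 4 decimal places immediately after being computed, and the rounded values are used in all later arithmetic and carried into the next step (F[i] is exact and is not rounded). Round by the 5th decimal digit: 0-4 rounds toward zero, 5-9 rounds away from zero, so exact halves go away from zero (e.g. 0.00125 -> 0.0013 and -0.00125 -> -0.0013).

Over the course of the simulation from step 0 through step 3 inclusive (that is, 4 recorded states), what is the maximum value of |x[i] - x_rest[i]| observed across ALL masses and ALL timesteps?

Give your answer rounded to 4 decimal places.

Answer: 3.0000

Derivation:
Step 0: x=[7.0000 9.0000] v=[0.0000 0.0000]
Step 1: x=[2.0000 12.0000] v=[-10.0000 6.0000]
Step 2: x=[5.0000 10.0000] v=[6.0000 -4.0000]
Step 3: x=[8.0000 8.0000] v=[6.0000 -4.0000]
Max displacement = 3.0000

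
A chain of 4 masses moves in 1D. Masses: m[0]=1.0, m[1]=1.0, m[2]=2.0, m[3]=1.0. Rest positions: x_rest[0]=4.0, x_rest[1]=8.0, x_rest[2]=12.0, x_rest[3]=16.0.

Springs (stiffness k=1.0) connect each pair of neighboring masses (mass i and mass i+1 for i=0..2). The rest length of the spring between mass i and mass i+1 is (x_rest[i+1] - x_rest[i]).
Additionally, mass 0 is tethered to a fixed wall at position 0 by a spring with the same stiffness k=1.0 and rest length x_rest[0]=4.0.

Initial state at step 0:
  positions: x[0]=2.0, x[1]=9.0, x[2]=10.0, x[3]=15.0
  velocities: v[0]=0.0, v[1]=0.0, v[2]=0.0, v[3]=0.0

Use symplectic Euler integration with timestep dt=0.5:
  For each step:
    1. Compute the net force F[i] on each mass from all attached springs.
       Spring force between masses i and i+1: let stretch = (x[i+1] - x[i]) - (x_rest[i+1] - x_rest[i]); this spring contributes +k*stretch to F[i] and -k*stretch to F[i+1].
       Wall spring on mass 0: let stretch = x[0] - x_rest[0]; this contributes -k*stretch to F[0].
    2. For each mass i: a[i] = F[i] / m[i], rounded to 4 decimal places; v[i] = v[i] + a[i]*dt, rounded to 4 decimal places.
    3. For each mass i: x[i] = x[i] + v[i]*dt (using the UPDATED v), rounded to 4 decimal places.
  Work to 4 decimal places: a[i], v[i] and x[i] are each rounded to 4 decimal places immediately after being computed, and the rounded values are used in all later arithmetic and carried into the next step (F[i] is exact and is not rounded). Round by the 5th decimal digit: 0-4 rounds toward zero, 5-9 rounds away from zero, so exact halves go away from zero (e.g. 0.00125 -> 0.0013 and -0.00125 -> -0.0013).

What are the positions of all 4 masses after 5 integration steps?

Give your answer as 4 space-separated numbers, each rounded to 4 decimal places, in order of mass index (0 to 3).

Step 0: x=[2.0000 9.0000 10.0000 15.0000] v=[0.0000 0.0000 0.0000 0.0000]
Step 1: x=[3.2500 7.5000 10.5000 14.7500] v=[2.5000 -3.0000 1.0000 -0.5000]
Step 2: x=[4.7500 5.6875 11.1563 14.4375] v=[3.0000 -3.6250 1.3125 -0.6250]
Step 3: x=[5.2969 5.0078 11.5391 14.3047] v=[1.0938 -1.3594 0.7656 -0.2656]
Step 4: x=[4.4473 6.0332 11.4512 14.4805] v=[-1.6992 2.0508 -0.1759 0.3516]
Step 5: x=[2.8824 8.0167 11.0647 14.8990] v=[-3.1299 3.9669 -0.7731 0.8370]

Answer: 2.8824 8.0167 11.0647 14.8990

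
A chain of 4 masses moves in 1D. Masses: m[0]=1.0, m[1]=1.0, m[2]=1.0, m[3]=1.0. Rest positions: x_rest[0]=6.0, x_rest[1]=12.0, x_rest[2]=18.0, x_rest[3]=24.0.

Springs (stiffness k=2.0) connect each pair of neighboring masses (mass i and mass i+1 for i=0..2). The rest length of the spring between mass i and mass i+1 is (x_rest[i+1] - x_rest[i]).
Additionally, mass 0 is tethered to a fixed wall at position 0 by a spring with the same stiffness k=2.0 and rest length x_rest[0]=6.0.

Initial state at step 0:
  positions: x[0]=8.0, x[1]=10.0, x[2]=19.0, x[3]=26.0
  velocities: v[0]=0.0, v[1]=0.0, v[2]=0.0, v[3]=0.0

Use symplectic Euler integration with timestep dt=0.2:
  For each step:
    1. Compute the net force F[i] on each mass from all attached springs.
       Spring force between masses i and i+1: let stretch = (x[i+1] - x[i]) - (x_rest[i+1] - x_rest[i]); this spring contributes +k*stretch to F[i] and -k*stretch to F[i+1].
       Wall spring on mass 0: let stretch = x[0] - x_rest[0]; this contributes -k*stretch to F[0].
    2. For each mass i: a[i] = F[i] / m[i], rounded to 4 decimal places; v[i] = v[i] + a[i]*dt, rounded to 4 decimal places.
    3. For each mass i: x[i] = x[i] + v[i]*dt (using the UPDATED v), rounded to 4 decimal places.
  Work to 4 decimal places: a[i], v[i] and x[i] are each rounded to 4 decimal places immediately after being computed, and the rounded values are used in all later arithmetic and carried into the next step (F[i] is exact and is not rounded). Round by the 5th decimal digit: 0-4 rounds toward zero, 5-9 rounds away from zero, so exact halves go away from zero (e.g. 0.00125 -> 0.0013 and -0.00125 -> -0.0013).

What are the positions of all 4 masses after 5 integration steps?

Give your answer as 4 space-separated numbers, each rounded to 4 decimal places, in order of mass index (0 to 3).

Step 0: x=[8.0000 10.0000 19.0000 26.0000] v=[0.0000 0.0000 0.0000 0.0000]
Step 1: x=[7.5200 10.5600 18.8400 25.9200] v=[-2.4000 2.8000 -0.8000 -0.4000]
Step 2: x=[6.6816 11.5392 18.5840 25.7536] v=[-4.1920 4.8960 -1.2800 -0.8320]
Step 3: x=[5.6973 12.6934 18.3380 25.4936] v=[-4.9216 5.7709 -1.2301 -1.2998]
Step 4: x=[4.8169 13.7395 18.2129 25.1412] v=[-4.4021 5.2303 -0.6257 -1.7620]
Step 5: x=[4.2649 14.4296 18.2842 24.7145] v=[-2.7598 3.4506 0.3563 -2.1333]

Answer: 4.2649 14.4296 18.2842 24.7145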